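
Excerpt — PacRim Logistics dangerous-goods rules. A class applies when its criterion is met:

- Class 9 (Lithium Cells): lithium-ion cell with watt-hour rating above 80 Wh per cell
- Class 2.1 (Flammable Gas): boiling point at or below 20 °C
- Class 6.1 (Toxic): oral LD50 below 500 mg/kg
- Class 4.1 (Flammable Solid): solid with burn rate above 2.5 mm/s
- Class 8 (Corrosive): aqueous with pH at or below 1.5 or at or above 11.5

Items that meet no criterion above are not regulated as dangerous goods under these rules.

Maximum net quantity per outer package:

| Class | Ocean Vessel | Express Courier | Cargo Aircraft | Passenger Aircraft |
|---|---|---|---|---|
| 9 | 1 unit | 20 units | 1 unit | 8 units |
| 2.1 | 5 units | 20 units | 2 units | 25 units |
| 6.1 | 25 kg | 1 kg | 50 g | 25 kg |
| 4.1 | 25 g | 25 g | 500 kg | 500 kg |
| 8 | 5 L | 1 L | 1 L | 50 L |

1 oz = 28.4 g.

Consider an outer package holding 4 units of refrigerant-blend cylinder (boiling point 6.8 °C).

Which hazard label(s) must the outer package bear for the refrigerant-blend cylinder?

Refrigerant-blend cylinder: boiling point 6.8 °C ≤ 20 °C → Class 2.1 (Flammable Gas).
Only the Class 2.1 label is required.

Class 2.1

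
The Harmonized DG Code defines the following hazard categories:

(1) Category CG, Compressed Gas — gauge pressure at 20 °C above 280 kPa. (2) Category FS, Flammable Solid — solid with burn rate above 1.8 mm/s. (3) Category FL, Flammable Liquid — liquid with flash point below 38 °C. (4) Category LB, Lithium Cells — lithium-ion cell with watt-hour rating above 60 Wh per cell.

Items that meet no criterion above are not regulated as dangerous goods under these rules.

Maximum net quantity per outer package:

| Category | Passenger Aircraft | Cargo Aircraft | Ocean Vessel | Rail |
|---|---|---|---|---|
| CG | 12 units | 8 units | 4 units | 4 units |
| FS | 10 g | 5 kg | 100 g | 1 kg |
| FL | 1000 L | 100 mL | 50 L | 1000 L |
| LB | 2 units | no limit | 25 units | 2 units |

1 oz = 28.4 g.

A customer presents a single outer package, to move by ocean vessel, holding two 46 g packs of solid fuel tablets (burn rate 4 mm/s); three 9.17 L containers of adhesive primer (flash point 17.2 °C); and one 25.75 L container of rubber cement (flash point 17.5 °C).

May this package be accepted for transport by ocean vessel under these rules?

No

Burn rate 4 mm/s meets the Category FS criterion (Flammable Solid), so the solid fuel tablets are Category FS.
Flash point 17.2 °C meets the Category FL criterion (Flammable Liquid), so the adhesive primer is Category FL.
The rubber cement has flash point 17.5 °C, which is < 38 °C, so it is Category FL (Flammable Liquid).
Category FS quantity: two 46 g packs = 92 g.
92 g ≤ 100 g (ocean vessel limit, Category FS) — within limit.
Total Category FL: (three 9.17 L containers = 27.51 L) + 25.75 L = 53.26 L.
53.26 L exceeds the ocean vessel limit of 50 L for Category FL.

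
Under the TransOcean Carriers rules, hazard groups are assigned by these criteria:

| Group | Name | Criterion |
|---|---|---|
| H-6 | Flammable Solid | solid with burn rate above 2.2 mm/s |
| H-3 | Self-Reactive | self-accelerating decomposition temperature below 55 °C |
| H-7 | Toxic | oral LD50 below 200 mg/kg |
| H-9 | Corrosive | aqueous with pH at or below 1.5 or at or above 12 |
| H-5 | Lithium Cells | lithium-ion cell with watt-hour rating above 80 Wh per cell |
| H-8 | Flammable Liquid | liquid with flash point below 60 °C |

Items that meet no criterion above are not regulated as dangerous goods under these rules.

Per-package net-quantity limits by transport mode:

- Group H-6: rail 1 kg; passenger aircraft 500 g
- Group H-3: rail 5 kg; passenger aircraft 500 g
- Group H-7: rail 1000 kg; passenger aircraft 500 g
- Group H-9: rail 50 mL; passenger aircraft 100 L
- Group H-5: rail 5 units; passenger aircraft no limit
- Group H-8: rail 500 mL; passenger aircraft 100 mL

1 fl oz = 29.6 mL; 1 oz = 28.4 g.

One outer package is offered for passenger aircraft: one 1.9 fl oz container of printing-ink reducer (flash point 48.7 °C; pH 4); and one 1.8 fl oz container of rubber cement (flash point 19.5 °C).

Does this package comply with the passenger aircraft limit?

Flash point 48.7 °C meets the Group H-8 criterion (Flammable Liquid), so the printing-ink reducer is Group H-8.
Rubber cement: flash point 19.5 °C < 60 °C → Group H-8 (Flammable Liquid).
Group H-8 net quantity: (one 1.9 fl oz container = 56.24 mL) + (one 1.8 fl oz container = 53.28 mL) = 109.52 mL.
109.52 mL exceeds the passenger aircraft limit of 100 mL for Group H-8.

No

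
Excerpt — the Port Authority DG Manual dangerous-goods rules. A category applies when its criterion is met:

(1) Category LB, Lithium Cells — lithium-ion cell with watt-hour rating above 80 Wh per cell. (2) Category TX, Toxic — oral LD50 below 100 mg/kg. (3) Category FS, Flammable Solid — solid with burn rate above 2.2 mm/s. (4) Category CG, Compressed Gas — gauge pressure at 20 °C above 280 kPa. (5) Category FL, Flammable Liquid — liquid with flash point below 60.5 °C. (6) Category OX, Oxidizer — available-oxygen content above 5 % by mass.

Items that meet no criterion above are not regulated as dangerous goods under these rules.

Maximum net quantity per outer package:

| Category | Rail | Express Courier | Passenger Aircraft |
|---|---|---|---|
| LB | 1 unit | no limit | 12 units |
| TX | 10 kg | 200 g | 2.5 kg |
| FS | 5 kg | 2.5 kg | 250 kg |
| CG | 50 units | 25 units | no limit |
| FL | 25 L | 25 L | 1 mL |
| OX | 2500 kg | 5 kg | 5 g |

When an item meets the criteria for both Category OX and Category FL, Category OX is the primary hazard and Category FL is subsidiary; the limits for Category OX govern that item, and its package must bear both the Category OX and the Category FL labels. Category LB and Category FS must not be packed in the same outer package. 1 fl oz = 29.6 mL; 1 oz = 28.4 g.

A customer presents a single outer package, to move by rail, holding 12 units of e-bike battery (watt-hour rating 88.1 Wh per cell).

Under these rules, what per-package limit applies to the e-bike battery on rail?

The e-bike battery has watt-hour rating 88.1 Wh per cell, which is > 80 Wh per cell, so it is Category LB (Lithium Cells).
The rail limit for Category LB is 1 unit.

1 unit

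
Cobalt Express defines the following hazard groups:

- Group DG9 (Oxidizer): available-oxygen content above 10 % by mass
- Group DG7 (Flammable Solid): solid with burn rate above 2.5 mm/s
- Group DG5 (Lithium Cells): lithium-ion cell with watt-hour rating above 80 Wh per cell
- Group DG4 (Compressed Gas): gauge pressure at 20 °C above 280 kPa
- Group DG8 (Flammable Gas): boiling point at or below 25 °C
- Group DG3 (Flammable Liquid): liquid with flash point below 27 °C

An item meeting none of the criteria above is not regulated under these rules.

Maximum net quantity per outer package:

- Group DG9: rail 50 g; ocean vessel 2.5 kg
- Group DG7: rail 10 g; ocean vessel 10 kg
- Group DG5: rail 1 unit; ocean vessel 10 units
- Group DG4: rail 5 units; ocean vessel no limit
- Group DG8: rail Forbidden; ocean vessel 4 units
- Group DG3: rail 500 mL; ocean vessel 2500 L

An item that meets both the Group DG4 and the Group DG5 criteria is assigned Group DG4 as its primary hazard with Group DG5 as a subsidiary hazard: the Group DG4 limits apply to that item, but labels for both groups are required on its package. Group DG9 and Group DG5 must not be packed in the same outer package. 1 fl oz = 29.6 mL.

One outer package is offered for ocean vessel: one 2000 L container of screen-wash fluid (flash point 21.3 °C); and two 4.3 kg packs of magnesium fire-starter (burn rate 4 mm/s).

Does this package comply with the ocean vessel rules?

Yes

Screen-wash fluid: flash point 21.3 °C < 27 °C → Group DG3 (Flammable Liquid).
Burn rate 4 mm/s meets the Group DG7 criterion (Flammable Solid), so the magnesium fire-starter is Group DG7.
Group DG3 quantity: 2000 L.
2000 L ≤ 2500 L (ocean vessel limit, Group DG3) — within limit.
Group DG7 quantity: two 4.3 kg packs = 8.6 kg.
8.6 kg ≤ 10 kg (ocean vessel limit, Group DG7) — within limit.
The segregation rule (Group DG9 with Group DG5) does not apply to Group DG3 with Group DG7.
Every hazard group is within its ocean vessel limit and no segregation rule is violated.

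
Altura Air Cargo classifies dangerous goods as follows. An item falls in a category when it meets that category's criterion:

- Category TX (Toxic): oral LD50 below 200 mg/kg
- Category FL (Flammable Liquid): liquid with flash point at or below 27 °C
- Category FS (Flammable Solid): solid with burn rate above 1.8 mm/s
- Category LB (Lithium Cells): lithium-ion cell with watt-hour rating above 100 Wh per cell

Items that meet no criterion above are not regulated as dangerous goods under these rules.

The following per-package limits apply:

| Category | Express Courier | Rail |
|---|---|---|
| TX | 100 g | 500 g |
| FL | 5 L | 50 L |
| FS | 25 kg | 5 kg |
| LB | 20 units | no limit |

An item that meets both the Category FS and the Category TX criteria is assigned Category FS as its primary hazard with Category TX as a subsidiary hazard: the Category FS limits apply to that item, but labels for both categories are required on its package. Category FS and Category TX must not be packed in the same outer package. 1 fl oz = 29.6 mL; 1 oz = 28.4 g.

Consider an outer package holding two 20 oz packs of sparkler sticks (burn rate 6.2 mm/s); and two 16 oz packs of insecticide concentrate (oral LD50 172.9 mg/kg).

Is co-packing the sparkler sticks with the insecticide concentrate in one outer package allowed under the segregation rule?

No

With burn rate 6.2 mm/s (> 1.8 mm/s), the sparkler sticks fall in Category FS.
The insecticide concentrate has oral LD50 172.9 mg/kg, which is < 200 mg/kg, so it is Category TX (Toxic).
Category FS and Category TX may not share an outer package.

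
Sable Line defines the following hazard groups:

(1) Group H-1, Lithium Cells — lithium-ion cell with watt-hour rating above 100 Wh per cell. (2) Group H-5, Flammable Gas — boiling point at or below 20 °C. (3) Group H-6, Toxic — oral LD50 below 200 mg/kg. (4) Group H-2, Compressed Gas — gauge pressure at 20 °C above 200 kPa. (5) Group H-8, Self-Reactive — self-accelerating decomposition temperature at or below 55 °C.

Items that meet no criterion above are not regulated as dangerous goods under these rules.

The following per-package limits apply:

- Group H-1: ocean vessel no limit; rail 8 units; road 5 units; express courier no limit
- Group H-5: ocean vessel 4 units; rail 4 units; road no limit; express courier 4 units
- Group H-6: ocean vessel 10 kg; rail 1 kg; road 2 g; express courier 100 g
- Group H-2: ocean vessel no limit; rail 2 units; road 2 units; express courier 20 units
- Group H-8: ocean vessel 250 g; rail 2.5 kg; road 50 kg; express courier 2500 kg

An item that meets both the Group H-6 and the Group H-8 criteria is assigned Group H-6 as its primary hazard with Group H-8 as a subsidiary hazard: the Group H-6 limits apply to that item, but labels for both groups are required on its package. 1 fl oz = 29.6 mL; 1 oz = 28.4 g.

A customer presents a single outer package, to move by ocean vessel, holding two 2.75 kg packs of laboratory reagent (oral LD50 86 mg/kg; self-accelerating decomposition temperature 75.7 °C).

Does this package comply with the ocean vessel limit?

Yes

Laboratory reagent: oral LD50 86 mg/kg < 200 mg/kg → Group H-6 (Toxic).
Group H-6 quantity: two 2.75 kg packs = 5.5 kg.
5.5 kg is within the ocean vessel limit of 10 kg for Group H-6.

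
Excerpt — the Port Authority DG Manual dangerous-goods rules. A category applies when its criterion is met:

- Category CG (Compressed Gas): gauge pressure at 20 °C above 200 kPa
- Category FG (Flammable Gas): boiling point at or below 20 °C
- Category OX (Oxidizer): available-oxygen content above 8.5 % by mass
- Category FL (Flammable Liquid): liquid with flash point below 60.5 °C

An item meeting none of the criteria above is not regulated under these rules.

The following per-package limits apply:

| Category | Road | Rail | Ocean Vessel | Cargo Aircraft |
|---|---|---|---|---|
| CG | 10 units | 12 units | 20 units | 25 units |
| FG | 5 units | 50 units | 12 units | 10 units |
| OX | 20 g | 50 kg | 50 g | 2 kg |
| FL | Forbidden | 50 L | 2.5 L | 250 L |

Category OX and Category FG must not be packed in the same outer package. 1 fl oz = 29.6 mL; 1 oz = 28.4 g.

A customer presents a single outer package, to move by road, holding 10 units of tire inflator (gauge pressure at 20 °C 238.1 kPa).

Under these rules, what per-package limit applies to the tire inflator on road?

The tire inflator has gauge pressure at 20 °C 238.1 kPa, which is > 200 kPa, so it is Category CG (Compressed Gas).
The road limit for Category CG is 10 units.

10 units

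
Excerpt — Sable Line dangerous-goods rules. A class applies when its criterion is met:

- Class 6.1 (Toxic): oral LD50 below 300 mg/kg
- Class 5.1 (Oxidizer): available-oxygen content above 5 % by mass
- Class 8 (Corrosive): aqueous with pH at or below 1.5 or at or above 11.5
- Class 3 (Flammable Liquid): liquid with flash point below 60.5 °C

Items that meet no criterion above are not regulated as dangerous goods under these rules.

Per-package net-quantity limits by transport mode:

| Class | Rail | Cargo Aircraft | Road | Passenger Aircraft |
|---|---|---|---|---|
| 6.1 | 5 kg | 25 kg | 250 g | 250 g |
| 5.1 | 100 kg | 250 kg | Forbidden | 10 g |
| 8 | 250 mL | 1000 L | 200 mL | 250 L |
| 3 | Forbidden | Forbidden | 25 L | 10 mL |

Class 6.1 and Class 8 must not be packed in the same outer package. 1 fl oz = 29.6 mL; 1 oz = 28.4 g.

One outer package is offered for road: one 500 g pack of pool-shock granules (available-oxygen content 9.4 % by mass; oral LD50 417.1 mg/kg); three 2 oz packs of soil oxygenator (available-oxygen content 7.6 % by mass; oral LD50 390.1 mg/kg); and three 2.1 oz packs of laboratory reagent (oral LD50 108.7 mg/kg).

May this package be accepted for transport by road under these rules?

No

With available-oxygen content 9.4 % by mass (> 5 % by mass), the pool-shock granules fall in Class 5.1.
With available-oxygen content 7.6 % by mass (> 5 % by mass), the soil oxygenator falls in Class 5.1.
Oral LD50 108.7 mg/kg meets the Class 6.1 criterion (Toxic), so the laboratory reagent is Class 6.1.
Total Class 5.1: 500 g + (three 2 oz packs = 170.4 g) = 670.4 g.
Class 5.1 is Forbidden by road.
Class 6.1 quantity: three 2.1 oz packs = 178.92 g.
178.92 g is within the road limit of 250 g for Class 6.1.
The segregation rule (Class 6.1 with Class 8) does not apply to Class 5.1 with Class 6.1.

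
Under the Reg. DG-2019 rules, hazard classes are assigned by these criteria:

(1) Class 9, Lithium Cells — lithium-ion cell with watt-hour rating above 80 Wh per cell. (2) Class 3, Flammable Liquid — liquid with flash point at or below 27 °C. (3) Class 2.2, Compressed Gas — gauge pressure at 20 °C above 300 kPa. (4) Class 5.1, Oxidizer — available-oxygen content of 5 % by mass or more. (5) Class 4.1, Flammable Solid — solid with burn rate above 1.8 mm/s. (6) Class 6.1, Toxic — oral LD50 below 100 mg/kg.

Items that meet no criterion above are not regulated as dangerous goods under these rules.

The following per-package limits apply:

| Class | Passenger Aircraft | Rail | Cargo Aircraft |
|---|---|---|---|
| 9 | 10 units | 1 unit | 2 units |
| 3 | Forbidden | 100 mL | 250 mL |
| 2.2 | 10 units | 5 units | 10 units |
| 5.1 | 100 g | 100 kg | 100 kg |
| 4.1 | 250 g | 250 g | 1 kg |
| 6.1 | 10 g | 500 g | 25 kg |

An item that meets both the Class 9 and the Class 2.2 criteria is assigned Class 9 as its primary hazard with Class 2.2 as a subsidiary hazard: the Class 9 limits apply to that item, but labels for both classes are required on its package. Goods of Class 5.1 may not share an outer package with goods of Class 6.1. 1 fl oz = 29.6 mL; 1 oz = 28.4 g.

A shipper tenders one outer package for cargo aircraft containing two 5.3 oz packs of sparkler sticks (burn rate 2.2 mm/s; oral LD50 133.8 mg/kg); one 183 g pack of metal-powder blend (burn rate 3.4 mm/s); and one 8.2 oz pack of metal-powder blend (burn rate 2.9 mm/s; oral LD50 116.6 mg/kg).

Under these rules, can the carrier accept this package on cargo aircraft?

Yes

Burn rate 2.2 mm/s meets the Class 4.1 criterion (Flammable Solid), so the sparkler sticks are Class 4.1.
With burn rate 3.4 mm/s (> 1.8 mm/s), the metal-powder blend falls in Class 4.1.
The metal-powder blend has burn rate 2.9 mm/s, which is > 1.8 mm/s, so it is Class 4.1 (Flammable Solid).
Total Class 4.1: (two 5.3 oz packs = 301.04 g) + 183 g + (one 8.2 oz pack = 232.88 g) = 716.92 g.
716.92 g is within the cargo aircraft limit of 1 kg for Class 4.1.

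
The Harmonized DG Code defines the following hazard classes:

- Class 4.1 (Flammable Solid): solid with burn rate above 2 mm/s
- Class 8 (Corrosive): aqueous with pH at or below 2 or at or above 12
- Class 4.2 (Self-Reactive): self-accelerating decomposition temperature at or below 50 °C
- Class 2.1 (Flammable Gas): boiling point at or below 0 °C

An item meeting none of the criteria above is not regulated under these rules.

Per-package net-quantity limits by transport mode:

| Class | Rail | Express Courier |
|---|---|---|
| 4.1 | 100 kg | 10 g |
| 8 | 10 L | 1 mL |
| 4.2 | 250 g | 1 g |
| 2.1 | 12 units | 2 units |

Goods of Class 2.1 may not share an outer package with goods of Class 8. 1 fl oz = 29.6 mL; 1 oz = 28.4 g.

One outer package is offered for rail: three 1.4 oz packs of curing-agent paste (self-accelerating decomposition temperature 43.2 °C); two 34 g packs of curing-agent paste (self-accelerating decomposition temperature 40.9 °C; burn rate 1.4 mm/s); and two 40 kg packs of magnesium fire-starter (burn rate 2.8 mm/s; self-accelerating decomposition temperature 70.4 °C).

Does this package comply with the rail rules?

Curing-agent paste: self-accelerating decomposition temperature 43.2 °C ≤ 50 °C → Class 4.2 (Self-Reactive).
Curing-agent paste: self-accelerating decomposition temperature 40.9 °C ≤ 50 °C → Class 4.2 (Self-Reactive).
Burn rate 2.8 mm/s meets the Class 4.1 criterion (Flammable Solid), so the magnesium fire-starter is Class 4.1.
Class 4.1 quantity: two 40 kg packs = 80 kg.
80 kg is within the rail limit of 100 kg for Class 4.1.
Total Class 4.2: (three 1.4 oz packs = 119.28 g) + (two 34 g packs = 68 g) = 187.28 g.
That is within the Class 4.2 rail limit of 250 g.
The segregation rule (Class 2.1 with Class 8) does not apply to Class 4.1 with Class 4.2.
Every hazard class is within its rail limit and no segregation rule is violated.

Yes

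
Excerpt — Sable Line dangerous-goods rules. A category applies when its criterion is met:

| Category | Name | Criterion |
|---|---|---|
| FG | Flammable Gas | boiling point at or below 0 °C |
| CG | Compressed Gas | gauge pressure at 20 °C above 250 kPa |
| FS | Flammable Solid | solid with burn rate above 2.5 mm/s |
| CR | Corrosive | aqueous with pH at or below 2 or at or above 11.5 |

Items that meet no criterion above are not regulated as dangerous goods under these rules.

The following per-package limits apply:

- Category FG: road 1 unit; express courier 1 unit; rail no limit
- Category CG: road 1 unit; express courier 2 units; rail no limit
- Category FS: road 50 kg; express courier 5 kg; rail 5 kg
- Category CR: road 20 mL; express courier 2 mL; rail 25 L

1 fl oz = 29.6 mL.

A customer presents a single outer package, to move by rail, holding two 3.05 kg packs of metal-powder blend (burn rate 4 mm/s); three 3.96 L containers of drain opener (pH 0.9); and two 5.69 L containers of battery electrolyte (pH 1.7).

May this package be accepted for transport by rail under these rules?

With burn rate 4 mm/s (> 2.5 mm/s), the metal-powder blend falls in Category FS.
With pH 0.9 (≤ 2), the drain opener falls in Category CR.
With pH 1.7 (≤ 2), the battery electrolyte falls in Category CR.
Category CR net quantity: (three 3.96 L containers = 11.88 L) + (two 5.69 L containers = 11.38 L) = 23.26 L.
23.26 L is within the rail limit of 25 L for Category CR.
Category FS quantity: two 3.05 kg packs = 6.1 kg.
6.1 kg > 5 kg (rail limit, Category FS) — over the limit.

No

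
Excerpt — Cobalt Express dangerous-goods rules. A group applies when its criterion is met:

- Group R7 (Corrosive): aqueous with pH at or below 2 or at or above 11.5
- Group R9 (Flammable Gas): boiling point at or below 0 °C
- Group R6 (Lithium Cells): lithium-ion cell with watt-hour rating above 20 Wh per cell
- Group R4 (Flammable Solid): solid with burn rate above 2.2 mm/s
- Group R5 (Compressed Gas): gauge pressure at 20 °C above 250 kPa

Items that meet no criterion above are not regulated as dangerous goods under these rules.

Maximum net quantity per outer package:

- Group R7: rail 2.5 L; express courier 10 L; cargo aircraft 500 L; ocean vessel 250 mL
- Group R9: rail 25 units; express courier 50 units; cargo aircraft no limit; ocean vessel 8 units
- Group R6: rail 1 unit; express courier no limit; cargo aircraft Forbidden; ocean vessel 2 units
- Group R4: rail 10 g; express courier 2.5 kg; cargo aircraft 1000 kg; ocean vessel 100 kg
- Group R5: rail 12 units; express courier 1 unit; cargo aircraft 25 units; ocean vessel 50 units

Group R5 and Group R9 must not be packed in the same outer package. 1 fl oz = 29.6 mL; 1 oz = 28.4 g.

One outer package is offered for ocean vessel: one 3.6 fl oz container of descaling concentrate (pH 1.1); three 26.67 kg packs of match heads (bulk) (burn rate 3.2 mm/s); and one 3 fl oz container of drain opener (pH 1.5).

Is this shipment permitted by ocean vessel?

The descaling concentrate has pH 1.1, which is ≤ 2, so it is Group R7 (Corrosive).
With burn rate 3.2 mm/s (> 2.2 mm/s), the match heads (bulk) fall in Group R4.
The drain opener has pH 1.5, which is ≤ 2, so it is Group R7 (Corrosive).
Total Group R7: (one 3.6 fl oz container = 106.56 mL) + (one 3 fl oz container = 88.8 mL) = 195.36 mL.
195.36 mL is within the ocean vessel limit of 250 mL for Group R7.
Group R4 quantity: three 26.67 kg packs = 80.01 kg.
80.01 kg is within the ocean vessel limit of 100 kg for Group R4.
The segregation rule (Group R5 with Group R9) does not apply to Group R7 with Group R4.
Every hazard group is within its ocean vessel limit and no segregation rule is violated.

Yes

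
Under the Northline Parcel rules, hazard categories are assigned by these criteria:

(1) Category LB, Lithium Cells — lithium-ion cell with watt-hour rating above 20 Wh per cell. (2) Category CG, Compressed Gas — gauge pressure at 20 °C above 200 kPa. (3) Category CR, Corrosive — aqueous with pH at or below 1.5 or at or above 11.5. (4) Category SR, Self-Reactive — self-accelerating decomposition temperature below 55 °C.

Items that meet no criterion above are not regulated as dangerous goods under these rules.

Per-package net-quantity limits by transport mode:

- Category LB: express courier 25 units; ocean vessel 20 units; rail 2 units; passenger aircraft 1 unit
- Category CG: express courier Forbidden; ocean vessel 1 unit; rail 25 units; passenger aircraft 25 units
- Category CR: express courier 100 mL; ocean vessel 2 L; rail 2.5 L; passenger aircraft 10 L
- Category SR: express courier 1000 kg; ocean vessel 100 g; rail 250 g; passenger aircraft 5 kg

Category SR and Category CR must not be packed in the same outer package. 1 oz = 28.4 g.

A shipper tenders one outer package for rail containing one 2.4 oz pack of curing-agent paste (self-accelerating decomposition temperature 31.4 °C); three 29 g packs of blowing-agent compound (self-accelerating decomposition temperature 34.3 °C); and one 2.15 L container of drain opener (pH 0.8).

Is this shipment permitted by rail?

No

Self-accelerating decomposition temperature 31.4 °C meets the Category SR criterion (Self-Reactive), so the curing-agent paste is Category SR.
The blowing-agent compound has self-accelerating decomposition temperature 34.3 °C, which is < 55 °C, so it is Category SR (Self-Reactive).
With pH 0.8 (≤ 1.5), the drain opener falls in Category CR.
Total Category SR: (one 2.4 oz pack = 68.16 g) + (three 29 g packs = 87 g) = 155.16 g.
155.16 g ≤ 250 g (rail limit, Category SR) — within limit.
Category CR quantity: 2.15 L.
2.15 L is within the rail limit of 2.5 L for Category CR.
Category SR and Category CR may not share an outer package.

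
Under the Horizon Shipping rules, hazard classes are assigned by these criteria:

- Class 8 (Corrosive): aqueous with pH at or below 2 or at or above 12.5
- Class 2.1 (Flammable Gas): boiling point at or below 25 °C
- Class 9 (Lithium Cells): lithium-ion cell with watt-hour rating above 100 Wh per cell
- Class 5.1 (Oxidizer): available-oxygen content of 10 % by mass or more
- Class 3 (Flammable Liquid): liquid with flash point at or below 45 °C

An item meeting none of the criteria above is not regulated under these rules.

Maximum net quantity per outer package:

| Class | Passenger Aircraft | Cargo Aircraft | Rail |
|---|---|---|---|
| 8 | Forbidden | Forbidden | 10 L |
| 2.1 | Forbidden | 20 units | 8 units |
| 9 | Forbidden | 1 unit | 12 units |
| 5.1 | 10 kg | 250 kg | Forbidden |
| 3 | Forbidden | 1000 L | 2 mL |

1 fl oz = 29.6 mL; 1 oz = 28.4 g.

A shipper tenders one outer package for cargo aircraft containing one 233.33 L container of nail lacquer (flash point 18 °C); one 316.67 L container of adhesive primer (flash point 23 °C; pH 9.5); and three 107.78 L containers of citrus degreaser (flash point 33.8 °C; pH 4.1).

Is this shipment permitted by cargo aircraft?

Yes

Flash point 18 °C meets the Class 3 criterion (Flammable Liquid), so the nail lacquer is Class 3.
Adhesive primer: flash point 23 °C ≤ 45 °C → Class 3 (Flammable Liquid).
Flash point 33.8 °C meets the Class 3 criterion (Flammable Liquid), so the citrus degreaser is Class 3.
Total Class 3: 233.33 L + 316.67 L + (three 107.78 L containers = 323.34 L) = 873.34 L.
That is within the Class 3 cargo aircraft limit of 1000 L.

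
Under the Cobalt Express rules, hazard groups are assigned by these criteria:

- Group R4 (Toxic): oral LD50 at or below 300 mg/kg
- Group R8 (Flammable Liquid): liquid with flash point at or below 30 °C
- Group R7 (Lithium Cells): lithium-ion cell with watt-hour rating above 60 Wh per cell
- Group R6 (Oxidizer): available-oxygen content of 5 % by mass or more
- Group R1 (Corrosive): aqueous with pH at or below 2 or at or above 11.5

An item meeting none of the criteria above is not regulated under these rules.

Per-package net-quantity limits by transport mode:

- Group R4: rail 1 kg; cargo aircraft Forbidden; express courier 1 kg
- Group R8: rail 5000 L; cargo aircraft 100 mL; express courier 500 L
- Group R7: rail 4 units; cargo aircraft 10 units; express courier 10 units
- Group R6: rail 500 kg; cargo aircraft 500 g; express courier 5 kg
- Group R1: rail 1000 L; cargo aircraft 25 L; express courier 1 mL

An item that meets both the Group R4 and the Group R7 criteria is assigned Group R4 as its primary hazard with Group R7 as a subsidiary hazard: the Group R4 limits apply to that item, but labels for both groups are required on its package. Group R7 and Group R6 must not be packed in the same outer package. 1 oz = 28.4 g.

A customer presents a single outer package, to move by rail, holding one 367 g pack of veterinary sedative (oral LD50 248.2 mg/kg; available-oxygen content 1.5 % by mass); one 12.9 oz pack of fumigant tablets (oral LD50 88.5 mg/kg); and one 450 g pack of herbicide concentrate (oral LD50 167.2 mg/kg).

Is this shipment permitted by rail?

Oral LD50 248.2 mg/kg meets the Group R4 criterion (Toxic), so the veterinary sedative is Group R4.
The fumigant tablets have oral LD50 88.5 mg/kg, which is ≤ 300 mg/kg, so they are Group R4 (Toxic).
Herbicide concentrate: oral LD50 167.2 mg/kg ≤ 300 mg/kg → Group R4 (Toxic).
Group R4 net quantity: 367 g + (one 12.9 oz pack = 366.36 g) + 450 g = 1183.36 g.
That exceeds the Group R4 rail limit of 1 kg.

No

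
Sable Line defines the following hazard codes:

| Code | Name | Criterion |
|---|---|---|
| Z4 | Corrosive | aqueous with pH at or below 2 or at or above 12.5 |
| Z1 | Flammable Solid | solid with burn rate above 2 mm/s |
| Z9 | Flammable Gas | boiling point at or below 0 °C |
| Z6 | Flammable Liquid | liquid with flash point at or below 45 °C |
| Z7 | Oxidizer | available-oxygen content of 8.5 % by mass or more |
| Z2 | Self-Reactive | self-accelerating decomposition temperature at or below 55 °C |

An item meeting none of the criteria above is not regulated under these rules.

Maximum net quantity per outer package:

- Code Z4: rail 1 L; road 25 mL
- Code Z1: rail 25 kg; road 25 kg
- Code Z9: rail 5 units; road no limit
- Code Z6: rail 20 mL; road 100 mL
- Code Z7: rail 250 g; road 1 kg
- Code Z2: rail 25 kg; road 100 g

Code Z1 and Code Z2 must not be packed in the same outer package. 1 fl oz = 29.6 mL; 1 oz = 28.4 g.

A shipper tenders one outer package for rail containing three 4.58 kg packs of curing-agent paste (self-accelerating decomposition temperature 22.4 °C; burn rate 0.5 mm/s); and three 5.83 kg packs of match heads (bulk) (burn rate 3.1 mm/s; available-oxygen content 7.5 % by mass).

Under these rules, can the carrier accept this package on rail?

No

Curing-agent paste: self-accelerating decomposition temperature 22.4 °C ≤ 55 °C → Code Z2 (Self-Reactive).
The match heads (bulk) have burn rate 3.1 mm/s, which is > 2 mm/s, so they are Code Z1 (Flammable Solid).
Code Z1 quantity: three 5.83 kg packs = 17.49 kg.
That is within the Code Z1 rail limit of 25 kg.
Code Z2 quantity: three 4.58 kg packs = 13.74 kg.
13.74 kg is within the rail limit of 25 kg for Code Z2.
Code Z1 and Code Z2 may not share an outer package.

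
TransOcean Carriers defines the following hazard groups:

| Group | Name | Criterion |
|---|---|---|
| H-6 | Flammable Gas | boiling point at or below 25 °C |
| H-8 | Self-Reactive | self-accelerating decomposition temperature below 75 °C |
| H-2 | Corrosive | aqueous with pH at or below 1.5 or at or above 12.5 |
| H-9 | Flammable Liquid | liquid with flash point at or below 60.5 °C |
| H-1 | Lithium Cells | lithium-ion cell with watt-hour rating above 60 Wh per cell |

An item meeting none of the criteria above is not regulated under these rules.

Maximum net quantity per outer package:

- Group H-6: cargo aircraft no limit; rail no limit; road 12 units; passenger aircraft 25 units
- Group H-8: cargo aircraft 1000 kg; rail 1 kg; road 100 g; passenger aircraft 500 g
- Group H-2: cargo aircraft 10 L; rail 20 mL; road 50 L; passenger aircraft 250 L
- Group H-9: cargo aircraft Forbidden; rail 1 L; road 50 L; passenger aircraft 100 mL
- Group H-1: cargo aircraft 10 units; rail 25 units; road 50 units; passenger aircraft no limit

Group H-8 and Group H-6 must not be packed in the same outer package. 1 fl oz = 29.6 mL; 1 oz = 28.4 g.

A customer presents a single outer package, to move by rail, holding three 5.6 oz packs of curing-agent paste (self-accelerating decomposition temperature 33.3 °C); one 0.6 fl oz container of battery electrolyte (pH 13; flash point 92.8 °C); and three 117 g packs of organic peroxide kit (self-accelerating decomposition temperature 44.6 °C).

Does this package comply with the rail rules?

Yes

Curing-agent paste: self-accelerating decomposition temperature 33.3 °C < 75 °C → Group H-8 (Self-Reactive).
The battery electrolyte has pH 13, which is ≥ 12.5, so it is Group H-2 (Corrosive).
Organic peroxide kit: self-accelerating decomposition temperature 44.6 °C < 75 °C → Group H-8 (Self-Reactive).
Group H-8 net quantity: (three 5.6 oz packs = 477.12 g) + (three 117 g packs = 351 g) = 828.12 g.
828.12 g ≤ 1 kg (rail limit, Group H-8) — within limit.
Group H-2 quantity: one 0.6 fl oz container = 17.76 mL.
17.76 mL ≤ 20 mL (rail limit, Group H-2) — within limit.
The segregation rule (Group H-8 with Group H-6) does not apply to Group H-8 with Group H-2.
Every hazard group is within its rail limit and no segregation rule is violated.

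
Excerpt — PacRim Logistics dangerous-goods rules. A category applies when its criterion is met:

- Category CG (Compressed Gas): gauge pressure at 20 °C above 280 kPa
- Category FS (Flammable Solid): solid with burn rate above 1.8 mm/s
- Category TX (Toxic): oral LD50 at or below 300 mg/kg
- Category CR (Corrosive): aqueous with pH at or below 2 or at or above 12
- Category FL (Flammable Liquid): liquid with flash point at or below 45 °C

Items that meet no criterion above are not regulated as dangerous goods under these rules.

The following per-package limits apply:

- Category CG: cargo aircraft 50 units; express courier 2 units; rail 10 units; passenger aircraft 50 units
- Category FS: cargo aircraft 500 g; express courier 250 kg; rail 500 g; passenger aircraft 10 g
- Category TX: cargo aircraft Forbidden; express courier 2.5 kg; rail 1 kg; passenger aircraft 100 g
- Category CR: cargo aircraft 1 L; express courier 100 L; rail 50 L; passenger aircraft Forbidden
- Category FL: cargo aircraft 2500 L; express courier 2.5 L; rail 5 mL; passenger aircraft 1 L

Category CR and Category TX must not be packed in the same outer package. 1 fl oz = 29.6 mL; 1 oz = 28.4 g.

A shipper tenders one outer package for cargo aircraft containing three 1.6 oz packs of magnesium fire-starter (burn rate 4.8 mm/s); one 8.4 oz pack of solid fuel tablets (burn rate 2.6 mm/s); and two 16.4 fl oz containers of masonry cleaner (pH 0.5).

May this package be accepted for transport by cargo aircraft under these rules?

Yes

Magnesium fire-starter: burn rate 4.8 mm/s > 1.8 mm/s → Category FS (Flammable Solid).
The solid fuel tablets have burn rate 2.6 mm/s, which is > 1.8 mm/s, so they are Category FS (Flammable Solid).
The masonry cleaner has pH 0.5, which is ≤ 2, so it is Category CR (Corrosive).
Category CR quantity: two 16.4 fl oz containers = 970.88 mL.
970.88 mL ≤ 1 L (cargo aircraft limit, Category CR) — within limit.
Category FS net quantity: (three 1.6 oz packs = 136.32 g) + (one 8.4 oz pack = 238.56 g) = 374.88 g.
374.88 g is within the cargo aircraft limit of 500 g for Category FS.
The segregation rule (Category CR with Category TX) does not apply to Category CR with Category FS.
Every hazard category is within its cargo aircraft limit and no segregation rule is violated.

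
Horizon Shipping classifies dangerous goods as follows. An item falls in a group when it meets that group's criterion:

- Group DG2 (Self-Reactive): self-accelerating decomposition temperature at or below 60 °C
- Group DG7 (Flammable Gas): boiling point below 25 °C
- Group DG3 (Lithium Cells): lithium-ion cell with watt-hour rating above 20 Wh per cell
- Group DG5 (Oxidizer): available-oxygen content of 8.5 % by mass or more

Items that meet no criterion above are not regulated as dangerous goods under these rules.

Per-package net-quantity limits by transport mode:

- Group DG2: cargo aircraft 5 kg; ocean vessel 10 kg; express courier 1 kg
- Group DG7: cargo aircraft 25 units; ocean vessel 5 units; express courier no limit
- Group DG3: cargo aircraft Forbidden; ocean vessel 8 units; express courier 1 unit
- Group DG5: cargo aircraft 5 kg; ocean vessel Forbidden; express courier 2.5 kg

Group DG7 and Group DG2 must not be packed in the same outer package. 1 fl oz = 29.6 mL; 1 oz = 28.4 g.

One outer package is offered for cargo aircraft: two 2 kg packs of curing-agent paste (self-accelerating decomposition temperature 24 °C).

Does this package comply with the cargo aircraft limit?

Self-accelerating decomposition temperature 24 °C meets the Group DG2 criterion (Self-Reactive), so the curing-agent paste is Group DG2.
Group DG2 quantity: two 2 kg packs = 4 kg.
4 kg is within the cargo aircraft limit of 5 kg for Group DG2.

Yes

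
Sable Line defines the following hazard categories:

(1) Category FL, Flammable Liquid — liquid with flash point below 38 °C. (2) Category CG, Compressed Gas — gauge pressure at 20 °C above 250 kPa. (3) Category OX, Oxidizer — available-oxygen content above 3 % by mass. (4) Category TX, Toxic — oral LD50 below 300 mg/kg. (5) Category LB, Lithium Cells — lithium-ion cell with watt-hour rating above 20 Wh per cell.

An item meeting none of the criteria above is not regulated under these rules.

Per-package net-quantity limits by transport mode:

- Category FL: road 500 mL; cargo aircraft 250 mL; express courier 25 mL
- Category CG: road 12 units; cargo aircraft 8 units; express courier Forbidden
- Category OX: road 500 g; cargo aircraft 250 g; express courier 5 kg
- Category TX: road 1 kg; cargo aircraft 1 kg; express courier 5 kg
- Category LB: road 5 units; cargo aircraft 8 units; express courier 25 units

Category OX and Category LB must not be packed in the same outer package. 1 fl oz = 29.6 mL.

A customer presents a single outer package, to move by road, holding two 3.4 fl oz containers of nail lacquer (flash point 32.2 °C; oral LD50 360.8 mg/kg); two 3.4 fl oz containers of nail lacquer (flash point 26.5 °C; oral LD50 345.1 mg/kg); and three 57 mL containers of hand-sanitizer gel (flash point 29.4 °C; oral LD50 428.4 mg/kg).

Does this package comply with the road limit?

Flash point 32.2 °C meets the Category FL criterion (Flammable Liquid), so the nail lacquer is Category FL.
Nail lacquer: flash point 26.5 °C < 38 °C → Category FL (Flammable Liquid).
The hand-sanitizer gel has flash point 29.4 °C, which is < 38 °C, so it is Category FL (Flammable Liquid).
Category FL net quantity: (two 3.4 fl oz containers = 201.28 mL) + (two 3.4 fl oz containers = 201.28 mL) + (three 57 mL containers = 171 mL) = 573.56 mL.
573.56 mL exceeds the road limit of 500 mL for Category FL.

No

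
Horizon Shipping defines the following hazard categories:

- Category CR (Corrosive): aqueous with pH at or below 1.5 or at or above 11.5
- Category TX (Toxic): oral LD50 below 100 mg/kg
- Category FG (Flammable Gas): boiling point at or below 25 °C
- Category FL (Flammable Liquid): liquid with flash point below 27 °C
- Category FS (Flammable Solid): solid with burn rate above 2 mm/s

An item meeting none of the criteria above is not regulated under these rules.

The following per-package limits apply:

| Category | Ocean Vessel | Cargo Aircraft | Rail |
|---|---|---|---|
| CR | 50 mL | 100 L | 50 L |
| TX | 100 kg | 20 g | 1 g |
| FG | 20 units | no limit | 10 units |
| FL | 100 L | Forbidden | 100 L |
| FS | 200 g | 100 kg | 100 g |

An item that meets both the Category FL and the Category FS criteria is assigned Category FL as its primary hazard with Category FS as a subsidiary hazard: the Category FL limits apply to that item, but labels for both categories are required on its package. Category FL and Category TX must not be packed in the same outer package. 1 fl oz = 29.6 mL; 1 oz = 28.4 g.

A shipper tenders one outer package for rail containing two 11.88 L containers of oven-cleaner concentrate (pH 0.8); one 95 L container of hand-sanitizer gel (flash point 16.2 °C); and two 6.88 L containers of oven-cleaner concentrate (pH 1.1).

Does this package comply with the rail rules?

With pH 0.8 (≤ 1.5), the oven-cleaner concentrate falls in Category CR.
With flash point 16.2 °C (< 27 °C), the hand-sanitizer gel falls in Category FL.
pH 1.1 meets the Category CR criterion (Corrosive), so the oven-cleaner concentrate is Category CR.
Total Category CR: (two 11.88 L containers = 23.76 L) + (two 6.88 L containers = 13.76 L) = 37.52 L.
37.52 L is within the rail limit of 50 L for Category CR.
Category FL quantity: 95 L.
That is within the Category FL rail limit of 100 L.
The segregation rule (Category FL with Category TX) does not apply to Category CR with Category FL.
Every hazard category is within its rail limit and no segregation rule is violated.

Yes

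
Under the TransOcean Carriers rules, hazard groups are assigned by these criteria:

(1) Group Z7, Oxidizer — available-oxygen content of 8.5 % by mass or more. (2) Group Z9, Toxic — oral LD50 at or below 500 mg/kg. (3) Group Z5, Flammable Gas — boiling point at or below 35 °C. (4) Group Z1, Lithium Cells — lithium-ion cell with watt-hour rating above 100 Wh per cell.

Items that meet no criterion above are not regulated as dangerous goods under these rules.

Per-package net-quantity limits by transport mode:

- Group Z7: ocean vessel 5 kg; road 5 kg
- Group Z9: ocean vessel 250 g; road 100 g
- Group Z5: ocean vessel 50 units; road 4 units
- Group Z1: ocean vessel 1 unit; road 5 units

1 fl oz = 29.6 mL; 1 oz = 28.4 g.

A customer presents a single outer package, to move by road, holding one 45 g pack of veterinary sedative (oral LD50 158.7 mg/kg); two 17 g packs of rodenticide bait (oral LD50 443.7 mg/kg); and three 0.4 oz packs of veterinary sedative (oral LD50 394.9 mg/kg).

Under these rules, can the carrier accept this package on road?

Oral LD50 158.7 mg/kg meets the Group Z9 criterion (Toxic), so the veterinary sedative is Group Z9.
Rodenticide bait: oral LD50 443.7 mg/kg ≤ 500 mg/kg → Group Z9 (Toxic).
The veterinary sedative has oral LD50 394.9 mg/kg, which is ≤ 500 mg/kg, so it is Group Z9 (Toxic).
Total Group Z9: 45 g + (two 17 g packs = 34 g) + (three 0.4 oz packs = 34.08 g) = 113.08 g.
That exceeds the Group Z9 road limit of 100 g.

No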